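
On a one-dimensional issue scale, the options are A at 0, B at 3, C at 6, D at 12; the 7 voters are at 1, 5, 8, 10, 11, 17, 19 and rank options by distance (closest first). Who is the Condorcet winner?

With single-peaked preferences on a line, the Condorcet winner is the candidate closest to the median voter.
The median voter (position 10) is closest to D at 12.
Check: D vs B — voters closer to D: 5 of 7.

D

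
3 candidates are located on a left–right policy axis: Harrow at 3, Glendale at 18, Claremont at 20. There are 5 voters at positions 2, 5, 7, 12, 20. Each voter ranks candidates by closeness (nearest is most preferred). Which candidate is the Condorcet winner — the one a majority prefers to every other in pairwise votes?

Harrow

With single-peaked preferences on a line, the Condorcet winner is the candidate closest to the median voter.
The median voter (position 7) is closest to Harrow at 3.
Check: Harrow vs Glendale — voters closer to Harrow: 3 of 5.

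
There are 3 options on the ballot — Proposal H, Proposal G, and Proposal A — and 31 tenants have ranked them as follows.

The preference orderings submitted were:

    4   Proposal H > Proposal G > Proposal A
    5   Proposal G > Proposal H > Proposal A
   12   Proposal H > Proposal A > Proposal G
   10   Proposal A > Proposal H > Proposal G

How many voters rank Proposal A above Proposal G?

22

Ballots ranking Proposal A above Proposal G: 12+10 = 22.
Ballots ranking Proposal G above Proposal A: 4+5 = 9.
So 22 of 31 voters prefer Proposal A to Proposal G.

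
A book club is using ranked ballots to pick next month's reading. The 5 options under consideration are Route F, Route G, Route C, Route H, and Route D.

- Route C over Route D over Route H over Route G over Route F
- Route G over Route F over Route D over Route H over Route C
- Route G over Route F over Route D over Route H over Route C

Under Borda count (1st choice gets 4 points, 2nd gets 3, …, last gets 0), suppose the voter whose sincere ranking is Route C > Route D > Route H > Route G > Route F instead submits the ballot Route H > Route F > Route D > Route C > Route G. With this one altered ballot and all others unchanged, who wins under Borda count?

Borda totals with the altered ballot: Route F 9, Route G 8, Route C 1, Route H 6, Route D 6.
The switch changes the winner from Route G to Route F.

Route F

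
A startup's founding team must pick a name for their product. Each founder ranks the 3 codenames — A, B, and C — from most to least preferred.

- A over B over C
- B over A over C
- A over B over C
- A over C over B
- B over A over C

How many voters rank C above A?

0

Ballots ranking C above A: 0.
Ballots ranking A above C: 5.
So 0 of 5 voters prefer C to A.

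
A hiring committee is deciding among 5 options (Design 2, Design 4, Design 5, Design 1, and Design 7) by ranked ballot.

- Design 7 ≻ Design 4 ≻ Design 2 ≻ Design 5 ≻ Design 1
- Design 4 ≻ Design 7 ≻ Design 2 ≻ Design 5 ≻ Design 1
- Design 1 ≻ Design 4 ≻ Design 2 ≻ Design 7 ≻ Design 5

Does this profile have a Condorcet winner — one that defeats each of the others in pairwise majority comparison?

Head-to-head results (3 voters total):
Design 2 vs Design 4: Design 4 wins 3–0.
Design 2 vs Design 5: Design 2 wins 3–0.
Design 2 vs Design 1: Design 2 wins 2–1.
Design 2 vs Design 7: Design 7 wins 2–1.
Design 4 vs Design 5: Design 4 wins 3–0.
Design 4 vs Design 1: Design 4 wins 2–1.
Design 4 vs Design 7: Design 4 wins 2–1.
Design 5 vs Design 1: Design 5 wins 2–1.
Design 5 vs Design 7: Design 7 wins 3–0.
Design 1 vs Design 7: Design 7 wins 2–1.
Design 4 beats each rival — Design 2 (3–0), Design 5 (3–0), Design 1 (2–1), Design 7 (2–1) — so Design 4 is the Condorcet winner.

Yes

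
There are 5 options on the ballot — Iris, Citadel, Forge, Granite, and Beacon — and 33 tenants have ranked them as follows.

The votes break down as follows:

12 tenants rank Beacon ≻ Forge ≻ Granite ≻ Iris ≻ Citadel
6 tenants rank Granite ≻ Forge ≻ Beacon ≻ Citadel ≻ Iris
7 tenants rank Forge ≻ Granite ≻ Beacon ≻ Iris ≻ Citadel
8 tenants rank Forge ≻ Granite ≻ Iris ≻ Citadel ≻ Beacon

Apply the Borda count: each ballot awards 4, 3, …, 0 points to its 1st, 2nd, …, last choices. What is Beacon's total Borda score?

Borda scores:
  Iris: 12·1 + 6·0 + 7·1 + 8·2 = 35
  Citadel: 12·0 + 6·1 + 7·0 + 8·1 = 14
  Forge: 12·3 + 6·3 + 7·4 + 8·4 = 114
  Granite: 12·2 + 6·4 + 7·3 + 8·3 = 93
  Beacon: 12·4 + 6·2 + 7·2 + 8·0 = 74

74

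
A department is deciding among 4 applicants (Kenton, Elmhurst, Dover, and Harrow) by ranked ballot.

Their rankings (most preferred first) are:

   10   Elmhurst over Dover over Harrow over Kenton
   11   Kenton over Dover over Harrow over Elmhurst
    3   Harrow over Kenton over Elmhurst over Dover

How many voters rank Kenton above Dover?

Ballots ranking Kenton above Dover: 11+3 = 14.
Ballots ranking Dover above Kenton: 10.
So 14 of 24 voters prefer Kenton to Dover.

14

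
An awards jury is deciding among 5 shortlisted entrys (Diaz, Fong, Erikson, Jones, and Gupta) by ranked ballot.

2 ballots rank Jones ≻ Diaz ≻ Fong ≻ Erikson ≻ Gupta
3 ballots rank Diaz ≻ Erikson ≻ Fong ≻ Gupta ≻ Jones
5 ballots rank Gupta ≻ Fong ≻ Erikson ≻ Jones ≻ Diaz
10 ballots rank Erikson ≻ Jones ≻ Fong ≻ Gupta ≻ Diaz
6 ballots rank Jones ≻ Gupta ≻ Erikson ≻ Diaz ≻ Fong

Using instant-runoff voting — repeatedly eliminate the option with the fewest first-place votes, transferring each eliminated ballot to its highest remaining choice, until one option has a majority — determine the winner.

Erikson

Round 1: Erikson 10, Jones 8, Gupta 5, Diaz 3, Fong 0. Fong has the fewest and is eliminated.
Round 2: Erikson 10, Jones 8, Gupta 5, Diaz 3. Diaz has the fewest and is eliminated.
Round 3: Erikson 13, Jones 8, Gupta 5. Gupta has the fewest and is eliminated.
Round 4: Erikson 18, Jones 8. Erikson has a majority.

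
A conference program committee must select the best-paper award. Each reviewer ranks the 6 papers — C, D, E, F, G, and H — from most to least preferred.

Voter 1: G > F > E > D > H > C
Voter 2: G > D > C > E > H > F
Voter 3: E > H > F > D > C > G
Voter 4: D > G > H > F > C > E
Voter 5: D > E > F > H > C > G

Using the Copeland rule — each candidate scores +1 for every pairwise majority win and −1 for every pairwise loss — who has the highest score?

Pairwise results:
  C vs D: D wins 5–0.
  C vs E: E wins 3–2.
  C vs F: F wins 4–1.
  C vs G: G wins 3–2.
  C vs H: H wins 4–1.
  D vs E: D wins 3–2.
  D vs F: D wins 3–2.
  D vs G: D wins 3–2.
  D vs H: D wins 4–1.
  E vs F: E wins 3–2.
  E vs G: G wins 3–2.
  E vs H: E wins 4–1.
  F vs G: G wins 3–2.
  F vs H: H wins 3–2.
  G vs H: G wins 3–2.
Copeland scores (wins − losses):
  C: 0 − 5 = -5
  D: 5 − 0 = 5
  E: 3 − 2 = 1
  F: 1 − 4 = -3
  G: 4 − 1 = 3
  H: 2 − 3 = -1
D has the best Copeland score.

D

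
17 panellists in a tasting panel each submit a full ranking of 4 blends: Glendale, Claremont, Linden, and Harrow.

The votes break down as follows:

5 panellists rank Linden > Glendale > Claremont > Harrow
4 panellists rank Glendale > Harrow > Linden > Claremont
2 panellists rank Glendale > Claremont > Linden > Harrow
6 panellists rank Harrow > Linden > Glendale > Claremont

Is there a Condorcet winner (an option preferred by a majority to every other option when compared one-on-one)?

No

Head-to-head results (17 voters total):
Glendale vs Claremont: Glendale wins 17–0.
Glendale vs Linden: Linden wins 11–6.
Glendale vs Harrow: Glendale wins 11–6.
Claremont vs Linden: Linden wins 15–2.
Claremont vs Harrow: Harrow wins 10–7.
Linden vs Harrow: Harrow wins 10–7.
No candidate beats all others: Glendale beats Harrow beats Linden beats Glendale, a majority cycle.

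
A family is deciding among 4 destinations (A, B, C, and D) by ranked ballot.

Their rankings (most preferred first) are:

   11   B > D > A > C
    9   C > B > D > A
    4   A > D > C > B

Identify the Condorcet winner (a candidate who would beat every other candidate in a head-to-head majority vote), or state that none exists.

None — there is no Condorcet winner

Head-to-head results (24 voters total):
A vs B: B wins 20–4.
A vs C: A wins 15–9.
A vs D: D wins 20–4.
B vs C: C wins 13–11.
B vs D: B wins 20–4.
C vs D: D wins 15–9.
No candidate beats all others: A beats C beats B beats A, a majority cycle.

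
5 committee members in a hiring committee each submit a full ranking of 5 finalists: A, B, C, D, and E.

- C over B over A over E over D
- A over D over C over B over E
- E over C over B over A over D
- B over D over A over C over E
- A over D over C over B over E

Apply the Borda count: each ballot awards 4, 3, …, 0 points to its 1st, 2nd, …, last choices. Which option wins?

A

Borda scores:
  A: 2 + 4 + 1 + 2 + 4 = 13
  B: 3 + 1 + 2 + 4 + 1 = 11
  C: 4 + 2 + 3 + 1 + 2 = 12
  D: 0 + 3 + 0 + 3 + 3 = 9
  E: 1 + 0 + 4 + 0 + 0 = 5
A has the highest total.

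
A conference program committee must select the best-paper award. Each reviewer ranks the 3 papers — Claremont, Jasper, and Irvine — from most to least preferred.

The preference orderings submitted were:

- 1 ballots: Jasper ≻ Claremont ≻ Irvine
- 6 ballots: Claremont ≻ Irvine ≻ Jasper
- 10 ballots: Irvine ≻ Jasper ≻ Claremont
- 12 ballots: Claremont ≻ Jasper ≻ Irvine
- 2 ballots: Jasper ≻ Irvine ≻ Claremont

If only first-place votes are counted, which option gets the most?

First-place vote totals:
  Claremont: 18
  Jasper: 3
  Irvine: 10
Claremont has the most first-place votes.

Claremont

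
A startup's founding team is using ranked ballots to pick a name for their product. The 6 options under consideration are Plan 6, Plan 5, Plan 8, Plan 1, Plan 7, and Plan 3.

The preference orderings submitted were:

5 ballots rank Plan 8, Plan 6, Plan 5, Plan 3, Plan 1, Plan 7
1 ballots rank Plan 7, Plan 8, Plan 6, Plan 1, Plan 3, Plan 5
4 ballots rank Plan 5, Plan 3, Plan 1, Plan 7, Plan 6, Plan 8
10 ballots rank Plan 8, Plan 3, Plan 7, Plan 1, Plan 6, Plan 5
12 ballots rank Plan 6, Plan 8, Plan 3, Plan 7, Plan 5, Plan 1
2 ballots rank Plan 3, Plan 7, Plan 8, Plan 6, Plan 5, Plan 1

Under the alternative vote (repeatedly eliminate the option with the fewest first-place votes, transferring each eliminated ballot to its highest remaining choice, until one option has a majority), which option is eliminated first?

Round 1: Plan 8 15, Plan 6 12, Plan 5 4, Plan 3 2, Plan 7 1, Plan 1 0. Plan 1 has the fewest and is eliminated.
Round 2: Plan 8 15, Plan 6 12, Plan 5 4, Plan 3 2, Plan 7 1. Plan 7 has the fewest and is eliminated.
Round 3: Plan 8 16, Plan 6 12, Plan 5 4, Plan 3 2. Plan 3 has the fewest and is eliminated.
Round 4: Plan 8 18, Plan 6 12, Plan 5 4. Plan 8 has a majority.

Plan 1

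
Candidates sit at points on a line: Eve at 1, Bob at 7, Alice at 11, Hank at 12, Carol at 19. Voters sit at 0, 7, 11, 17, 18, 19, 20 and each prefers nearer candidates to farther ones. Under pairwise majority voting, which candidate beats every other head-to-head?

With single-peaked preferences on a line, the Condorcet winner is the candidate closest to the median voter.
The median voter (position 17) is closest to Carol at 19.
Check: Carol vs Alice — voters closer to Carol: 4 of 7.

Carol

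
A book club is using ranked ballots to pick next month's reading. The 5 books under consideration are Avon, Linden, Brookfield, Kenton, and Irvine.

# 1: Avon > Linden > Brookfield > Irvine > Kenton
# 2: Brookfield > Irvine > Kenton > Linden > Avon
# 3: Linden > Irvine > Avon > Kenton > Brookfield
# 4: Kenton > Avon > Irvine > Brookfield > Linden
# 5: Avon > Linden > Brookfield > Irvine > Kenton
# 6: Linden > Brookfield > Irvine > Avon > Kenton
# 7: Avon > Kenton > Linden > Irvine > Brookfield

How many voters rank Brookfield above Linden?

Ballots ranking Brookfield above Linden: 2.
Ballots ranking Linden above Brookfield: 5.
So 2 of 7 voters prefer Brookfield to Linden.

2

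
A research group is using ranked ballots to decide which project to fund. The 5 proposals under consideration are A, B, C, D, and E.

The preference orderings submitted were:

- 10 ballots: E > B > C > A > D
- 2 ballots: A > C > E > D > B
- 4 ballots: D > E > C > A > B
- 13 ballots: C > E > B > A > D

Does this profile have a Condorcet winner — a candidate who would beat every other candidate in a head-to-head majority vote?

Yes

Head-to-head results (29 voters total):
A vs B: B wins 23–6.
A vs C: C wins 27–2.
A vs D: A wins 25–4.
A vs E: E wins 27–2.
B vs C: C wins 19–10.
B vs D: B wins 23–6.
B vs E: E wins 29–0.
C vs D: C wins 25–4.
C vs E: C wins 15–14.
D vs E: E wins 25–4.
C beats each rival — A (27–2), B (19–10), D (25–4), E (15–14) — so C is the Condorcet winner.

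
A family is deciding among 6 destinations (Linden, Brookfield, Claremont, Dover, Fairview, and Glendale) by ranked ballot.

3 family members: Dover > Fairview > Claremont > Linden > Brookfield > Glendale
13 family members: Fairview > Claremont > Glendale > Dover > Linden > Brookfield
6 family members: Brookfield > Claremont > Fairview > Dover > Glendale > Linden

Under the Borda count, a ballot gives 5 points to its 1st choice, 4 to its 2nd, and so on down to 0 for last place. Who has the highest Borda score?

Fairview

Borda scores:
  Linden: 3·2 + 13·1 + 6·0 = 19
  Brookfield: 3·1 + 13·0 + 6·5 = 33
  Claremont: 3·3 + 13·4 + 6·4 = 85
  Dover: 3·5 + 13·2 + 6·2 = 53
  Fairview: 3·4 + 13·5 + 6·3 = 95
  Glendale: 3·0 + 13·3 + 6·1 = 45
Fairview has the highest total.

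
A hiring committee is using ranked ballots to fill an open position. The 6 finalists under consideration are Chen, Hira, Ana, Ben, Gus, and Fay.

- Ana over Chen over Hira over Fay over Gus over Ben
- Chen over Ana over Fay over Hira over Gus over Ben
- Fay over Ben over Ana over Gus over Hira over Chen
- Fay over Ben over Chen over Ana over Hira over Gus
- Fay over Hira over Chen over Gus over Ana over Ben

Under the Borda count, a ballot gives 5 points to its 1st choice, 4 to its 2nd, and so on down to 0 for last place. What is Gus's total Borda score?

6

Borda scores:
  Chen: 4 + 5 + 0 + 3 + 3 = 15
  Hira: 3 + 2 + 1 + 1 + 4 = 11
  Ana: 5 + 4 + 3 + 2 + 1 = 15
  Ben: 0 + 0 + 4 + 4 + 0 = 8
  Gus: 1 + 1 + 2 + 0 + 2 = 6
  Fay: 2 + 3 + 5 + 5 + 5 = 20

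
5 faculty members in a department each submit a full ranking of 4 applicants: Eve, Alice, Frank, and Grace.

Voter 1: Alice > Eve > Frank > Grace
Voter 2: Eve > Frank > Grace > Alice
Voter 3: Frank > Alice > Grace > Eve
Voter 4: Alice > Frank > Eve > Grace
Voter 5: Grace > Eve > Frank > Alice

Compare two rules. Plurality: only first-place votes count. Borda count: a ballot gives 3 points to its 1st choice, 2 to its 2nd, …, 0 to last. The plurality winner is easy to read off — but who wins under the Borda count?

Plurality first-place counts: Eve 1, Alice 2, Frank 1, Grace 1 → Alice.
Borda totals: Eve 8, Alice 8, Frank 9, Grace 5 → Frank.

Frank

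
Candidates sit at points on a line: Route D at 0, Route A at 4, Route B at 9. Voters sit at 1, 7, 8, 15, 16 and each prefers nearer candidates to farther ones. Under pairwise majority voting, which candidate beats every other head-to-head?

With single-peaked preferences on a line, the Condorcet winner is the candidate closest to the median voter.
The median voter (position 8) is closest to Route B at 9.
Check: Route B vs Route A — voters closer to Route B: 4 of 5.

Route B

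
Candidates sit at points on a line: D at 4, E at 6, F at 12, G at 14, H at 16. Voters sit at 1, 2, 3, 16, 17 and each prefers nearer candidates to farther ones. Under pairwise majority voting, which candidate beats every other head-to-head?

D

With single-peaked preferences on a line, the Condorcet winner is the candidate closest to the median voter.
The median voter (position 3) is closest to D at 4.
Check: D vs G — voters closer to D: 3 of 5.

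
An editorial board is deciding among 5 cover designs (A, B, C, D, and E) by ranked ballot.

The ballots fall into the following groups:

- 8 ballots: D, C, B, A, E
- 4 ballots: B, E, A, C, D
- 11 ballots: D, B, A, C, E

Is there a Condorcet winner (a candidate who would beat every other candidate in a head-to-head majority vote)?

Head-to-head results (23 voters total):
A vs B: B wins 23–0.
A vs C: A wins 15–8.
A vs D: D wins 19–4.
A vs E: A wins 19–4.
B vs C: B wins 15–8.
B vs D: D wins 19–4.
B vs E: B wins 23–0.
C vs D: D wins 19–4.
C vs E: C wins 19–4.
D vs E: D wins 19–4.
D beats each rival — A (19–4), B (19–4), C (19–4), E (19–4) — so D is the Condorcet winner.

Yes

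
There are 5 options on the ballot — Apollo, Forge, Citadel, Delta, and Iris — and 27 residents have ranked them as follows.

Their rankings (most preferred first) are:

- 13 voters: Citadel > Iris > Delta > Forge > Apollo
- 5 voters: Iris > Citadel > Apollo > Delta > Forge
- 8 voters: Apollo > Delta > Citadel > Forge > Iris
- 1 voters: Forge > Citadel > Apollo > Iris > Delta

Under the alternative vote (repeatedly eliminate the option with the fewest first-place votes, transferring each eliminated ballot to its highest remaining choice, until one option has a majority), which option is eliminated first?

Round 1: Citadel 13, Apollo 8, Iris 5, Forge 1, Delta 0. Delta has the fewest and is eliminated.
Round 2: Citadel 13, Apollo 8, Iris 5, Forge 1. Forge has the fewest and is eliminated.
Round 3: Citadel 14, Apollo 8, Iris 5. Citadel has a majority.

Delta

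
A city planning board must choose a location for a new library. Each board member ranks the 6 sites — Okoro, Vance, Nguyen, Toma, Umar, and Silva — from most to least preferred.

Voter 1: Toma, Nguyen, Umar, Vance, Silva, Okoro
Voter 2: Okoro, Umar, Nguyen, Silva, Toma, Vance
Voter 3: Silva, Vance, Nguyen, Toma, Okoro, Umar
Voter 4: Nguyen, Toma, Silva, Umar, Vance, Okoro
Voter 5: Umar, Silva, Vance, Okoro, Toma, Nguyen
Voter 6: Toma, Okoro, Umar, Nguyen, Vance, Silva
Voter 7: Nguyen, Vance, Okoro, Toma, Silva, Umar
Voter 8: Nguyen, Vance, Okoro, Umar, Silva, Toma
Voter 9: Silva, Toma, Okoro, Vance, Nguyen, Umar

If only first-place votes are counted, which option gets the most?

First-place vote totals:
  Okoro: 1
  Vance: 0
  Nguyen: 3
  Toma: 2
  Umar: 1
  Silva: 2
Nguyen has the most first-place votes.

Nguyen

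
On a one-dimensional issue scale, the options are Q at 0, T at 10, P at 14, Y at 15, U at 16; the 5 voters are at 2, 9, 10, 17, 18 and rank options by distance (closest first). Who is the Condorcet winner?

With single-peaked preferences on a line, the Condorcet winner is the candidate closest to the median voter.
The median voter (position 10) is closest to T at 10.
Check: T vs Y — voters closer to T: 3 of 5.

T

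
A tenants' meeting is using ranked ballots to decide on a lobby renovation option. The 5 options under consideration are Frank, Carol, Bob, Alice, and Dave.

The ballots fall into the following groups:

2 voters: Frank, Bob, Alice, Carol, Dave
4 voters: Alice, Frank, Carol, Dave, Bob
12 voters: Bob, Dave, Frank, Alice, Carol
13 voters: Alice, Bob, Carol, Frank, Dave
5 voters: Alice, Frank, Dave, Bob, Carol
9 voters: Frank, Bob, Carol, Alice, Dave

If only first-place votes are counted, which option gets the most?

First-place vote totals:
  Frank: 11
  Carol: 0
  Bob: 12
  Alice: 22
  Dave: 0
Alice has the most first-place votes.

Alice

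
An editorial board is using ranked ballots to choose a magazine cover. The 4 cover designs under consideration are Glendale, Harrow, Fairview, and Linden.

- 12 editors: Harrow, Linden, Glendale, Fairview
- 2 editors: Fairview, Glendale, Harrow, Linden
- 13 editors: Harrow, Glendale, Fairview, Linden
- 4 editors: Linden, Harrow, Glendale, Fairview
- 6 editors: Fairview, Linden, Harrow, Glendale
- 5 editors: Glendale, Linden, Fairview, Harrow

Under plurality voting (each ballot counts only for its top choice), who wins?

First-place vote totals:
  Glendale: 5
  Harrow: 25
  Fairview: 8
  Linden: 4
Harrow has the most first-place votes.

Harrow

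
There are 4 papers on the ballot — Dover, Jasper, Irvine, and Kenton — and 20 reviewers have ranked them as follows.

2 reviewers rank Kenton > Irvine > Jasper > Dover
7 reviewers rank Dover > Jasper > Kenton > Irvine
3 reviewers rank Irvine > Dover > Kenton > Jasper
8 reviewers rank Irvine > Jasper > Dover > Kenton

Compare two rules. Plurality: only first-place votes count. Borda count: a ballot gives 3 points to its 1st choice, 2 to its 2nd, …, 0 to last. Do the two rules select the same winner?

Plurality first-place counts: Dover 7, Jasper 0, Irvine 11, Kenton 2 → Irvine.
Borda totals: Dover 35, Jasper 32, Irvine 37, Kenton 16 → Irvine.
The two rules agree on Irvine.

Yes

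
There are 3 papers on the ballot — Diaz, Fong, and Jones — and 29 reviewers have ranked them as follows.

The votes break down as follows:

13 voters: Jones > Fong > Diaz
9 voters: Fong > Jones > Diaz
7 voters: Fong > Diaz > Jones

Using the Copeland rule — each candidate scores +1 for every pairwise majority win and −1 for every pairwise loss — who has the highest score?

Pairwise results:
  Diaz vs Fong: Fong wins 29–0.
  Diaz vs Jones: Jones wins 22–7.
  Fong vs Jones: Fong wins 16–13.
Copeland scores (wins − losses):
  Diaz: 0 − 2 = -2
  Fong: 2 − 0 = 2
  Jones: 1 − 1 = 0
Fong has the best Copeland score.

Fong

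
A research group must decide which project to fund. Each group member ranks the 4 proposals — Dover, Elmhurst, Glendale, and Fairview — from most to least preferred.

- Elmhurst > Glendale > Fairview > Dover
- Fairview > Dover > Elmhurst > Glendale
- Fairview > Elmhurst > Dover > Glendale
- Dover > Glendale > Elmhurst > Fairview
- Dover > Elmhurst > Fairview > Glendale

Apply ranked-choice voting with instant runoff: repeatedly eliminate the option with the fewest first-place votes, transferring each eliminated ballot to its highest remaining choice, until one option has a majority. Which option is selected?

Round 1: Dover 2, Fairview 2, Elmhurst 1, Glendale 0. Glendale has the fewest and is eliminated.
Round 2: Dover 2, Fairview 2, Elmhurst 1. Elmhurst has the fewest and is eliminated.
Round 3: Fairview 3, Dover 2. Fairview has a majority.

Fairview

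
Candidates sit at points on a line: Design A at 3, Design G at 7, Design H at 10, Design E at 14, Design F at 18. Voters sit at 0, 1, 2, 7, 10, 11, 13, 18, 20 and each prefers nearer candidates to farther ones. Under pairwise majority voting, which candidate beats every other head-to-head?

With single-peaked preferences on a line, the Condorcet winner is the candidate closest to the median voter.
The median voter (position 10) is closest to Design H at 10.
Check: Design H vs Design E — voters closer to Design H: 6 of 9.

Design H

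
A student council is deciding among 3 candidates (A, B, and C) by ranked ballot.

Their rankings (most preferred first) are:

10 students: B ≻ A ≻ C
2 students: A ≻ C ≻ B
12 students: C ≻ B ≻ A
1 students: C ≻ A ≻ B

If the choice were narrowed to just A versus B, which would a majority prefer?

Ballots ranking A above B: 2+1 = 3.
Ballots ranking B above A: 10+12 = 22.
B wins the head-to-head, 22–3.

B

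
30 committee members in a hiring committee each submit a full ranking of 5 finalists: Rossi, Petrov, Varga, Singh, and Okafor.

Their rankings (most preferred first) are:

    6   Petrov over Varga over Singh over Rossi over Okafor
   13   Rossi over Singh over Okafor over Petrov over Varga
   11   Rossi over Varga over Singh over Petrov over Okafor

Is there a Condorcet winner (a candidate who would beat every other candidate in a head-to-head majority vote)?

Head-to-head results (30 voters total):
Rossi vs Petrov: Rossi wins 24–6.
Rossi vs Varga: Rossi wins 24–6.
Rossi vs Singh: Rossi wins 24–6.
Rossi vs Okafor: Rossi wins 30–0.
Petrov vs Varga: Petrov wins 19–11.
Petrov vs Singh: Singh wins 24–6.
Petrov vs Okafor: Petrov wins 17–13.
Varga vs Singh: Varga wins 17–13.
Varga vs Okafor: Varga wins 17–13.
Singh vs Okafor: Singh wins 30–0.
Rossi beats each rival — Petrov (24–6), Varga (24–6), Singh (24–6), Okafor (30–0) — so Rossi is the Condorcet winner.

Yes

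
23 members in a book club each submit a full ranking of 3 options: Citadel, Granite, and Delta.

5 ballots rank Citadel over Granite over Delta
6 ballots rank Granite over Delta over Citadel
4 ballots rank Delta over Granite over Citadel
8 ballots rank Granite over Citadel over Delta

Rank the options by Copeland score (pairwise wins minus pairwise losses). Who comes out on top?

Granite

Pairwise results:
  Citadel vs Granite: Granite wins 18–5.
  Citadel vs Delta: Citadel wins 13–10.
  Granite vs Delta: Granite wins 19–4.
Copeland scores (wins − losses):
  Citadel: 1 − 1 = 0
  Granite: 2 − 0 = 2
  Delta: 0 − 2 = -2
Granite has the best Copeland score.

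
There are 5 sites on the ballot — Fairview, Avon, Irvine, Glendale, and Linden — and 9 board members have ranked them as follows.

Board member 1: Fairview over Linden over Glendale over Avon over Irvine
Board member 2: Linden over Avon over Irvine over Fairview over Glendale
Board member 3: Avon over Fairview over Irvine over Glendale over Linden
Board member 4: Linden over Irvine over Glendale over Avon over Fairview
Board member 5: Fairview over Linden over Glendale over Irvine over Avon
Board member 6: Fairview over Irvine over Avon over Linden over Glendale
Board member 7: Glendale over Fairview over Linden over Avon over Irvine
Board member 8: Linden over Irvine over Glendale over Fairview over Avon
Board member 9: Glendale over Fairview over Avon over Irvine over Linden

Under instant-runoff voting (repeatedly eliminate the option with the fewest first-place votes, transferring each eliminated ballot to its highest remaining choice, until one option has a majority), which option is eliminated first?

Round 1: Fairview 3, Linden 3, Glendale 2, Avon 1, Irvine 0. Irvine has the fewest and is eliminated.
Round 2: Fairview 3, Linden 3, Glendale 2, Avon 1. Avon has the fewest and is eliminated.
Round 3: Fairview 4, Linden 3, Glendale 2. Glendale has the fewest and is eliminated.
Round 4: Fairview 6, Linden 3. Fairview has a majority.

Irvine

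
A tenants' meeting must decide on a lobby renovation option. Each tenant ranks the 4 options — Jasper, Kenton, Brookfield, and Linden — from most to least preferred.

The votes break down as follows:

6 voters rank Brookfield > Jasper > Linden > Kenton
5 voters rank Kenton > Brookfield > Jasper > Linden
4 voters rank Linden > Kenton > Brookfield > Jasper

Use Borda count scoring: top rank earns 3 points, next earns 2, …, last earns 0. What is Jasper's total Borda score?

Borda scores:
  Jasper: 6·2 + 5·1 + 4·0 = 17
  Kenton: 6·0 + 5·3 + 4·2 = 23
  Brookfield: 6·3 + 5·2 + 4·1 = 32
  Linden: 6·1 + 5·0 + 4·3 = 18

17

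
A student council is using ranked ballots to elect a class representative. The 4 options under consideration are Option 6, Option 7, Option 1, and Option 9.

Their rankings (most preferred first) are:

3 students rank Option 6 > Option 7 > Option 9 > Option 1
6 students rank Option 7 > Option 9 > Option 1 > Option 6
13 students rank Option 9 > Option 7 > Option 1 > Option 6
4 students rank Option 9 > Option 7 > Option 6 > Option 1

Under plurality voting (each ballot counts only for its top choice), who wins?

First-place vote totals:
  Option 6: 3
  Option 7: 6
  Option 1: 0
  Option 9: 17
Option 9 has the most first-place votes.

Option 9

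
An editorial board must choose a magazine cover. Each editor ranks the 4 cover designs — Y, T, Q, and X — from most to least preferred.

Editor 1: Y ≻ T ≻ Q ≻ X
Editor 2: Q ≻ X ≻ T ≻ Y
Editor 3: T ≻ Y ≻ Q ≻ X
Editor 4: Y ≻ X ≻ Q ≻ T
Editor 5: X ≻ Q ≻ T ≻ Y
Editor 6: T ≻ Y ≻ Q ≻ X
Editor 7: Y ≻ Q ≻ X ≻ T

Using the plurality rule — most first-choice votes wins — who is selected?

Y

First-place vote totals:
  Y: 3
  T: 2
  Q: 1
  X: 1
Y has the most first-place votes.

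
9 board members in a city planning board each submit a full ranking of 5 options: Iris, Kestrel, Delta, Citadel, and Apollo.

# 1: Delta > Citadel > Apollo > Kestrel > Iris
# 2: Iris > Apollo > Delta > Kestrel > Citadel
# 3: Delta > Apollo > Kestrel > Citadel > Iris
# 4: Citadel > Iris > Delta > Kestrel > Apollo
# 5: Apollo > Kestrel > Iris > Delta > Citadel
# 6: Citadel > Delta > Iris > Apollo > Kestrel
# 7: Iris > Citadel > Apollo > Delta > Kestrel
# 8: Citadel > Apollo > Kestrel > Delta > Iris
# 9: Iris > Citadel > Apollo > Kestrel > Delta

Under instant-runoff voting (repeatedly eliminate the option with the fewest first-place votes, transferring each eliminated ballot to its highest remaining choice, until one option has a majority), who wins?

Citadel

Round 1: Iris 3, Citadel 3, Delta 2, Apollo 1, Kestrel 0. Kestrel has the fewest and is eliminated.
Round 2: Iris 3, Citadel 3, Delta 2, Apollo 1. Apollo has the fewest and is eliminated.
Round 3: Iris 4, Citadel 3, Delta 2. Delta has the fewest and is eliminated.
Round 4: Citadel 5, Iris 4. Citadel has a majority.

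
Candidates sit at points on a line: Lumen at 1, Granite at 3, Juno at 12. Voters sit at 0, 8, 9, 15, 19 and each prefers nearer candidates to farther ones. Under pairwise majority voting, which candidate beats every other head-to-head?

With single-peaked preferences on a line, the Condorcet winner is the candidate closest to the median voter.
The median voter (position 9) is closest to Juno at 12.
Check: Juno vs Granite — voters closer to Juno: 4 of 5.

Juno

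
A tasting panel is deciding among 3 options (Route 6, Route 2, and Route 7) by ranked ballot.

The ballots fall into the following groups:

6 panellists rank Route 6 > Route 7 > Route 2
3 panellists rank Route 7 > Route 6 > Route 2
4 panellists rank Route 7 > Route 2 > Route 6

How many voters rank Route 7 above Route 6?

7

Ballots ranking Route 7 above Route 6: 3+4 = 7.
Ballots ranking Route 6 above Route 7: 6.
So 7 of 13 voters prefer Route 7 to Route 6.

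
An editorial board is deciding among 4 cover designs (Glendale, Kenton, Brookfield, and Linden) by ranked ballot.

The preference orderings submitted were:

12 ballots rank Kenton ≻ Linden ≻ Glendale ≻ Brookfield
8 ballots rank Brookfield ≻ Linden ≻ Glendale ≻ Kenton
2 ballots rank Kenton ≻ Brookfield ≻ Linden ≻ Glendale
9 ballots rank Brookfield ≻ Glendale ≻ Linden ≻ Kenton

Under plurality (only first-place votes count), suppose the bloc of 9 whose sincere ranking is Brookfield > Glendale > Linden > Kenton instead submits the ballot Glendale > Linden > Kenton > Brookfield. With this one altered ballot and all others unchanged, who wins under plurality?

First-place totals with the altered ballot: Glendale 9, Kenton 14, Brookfield 8, Linden 0.
The switch changes the winner from Brookfield to Kenton.

Kenton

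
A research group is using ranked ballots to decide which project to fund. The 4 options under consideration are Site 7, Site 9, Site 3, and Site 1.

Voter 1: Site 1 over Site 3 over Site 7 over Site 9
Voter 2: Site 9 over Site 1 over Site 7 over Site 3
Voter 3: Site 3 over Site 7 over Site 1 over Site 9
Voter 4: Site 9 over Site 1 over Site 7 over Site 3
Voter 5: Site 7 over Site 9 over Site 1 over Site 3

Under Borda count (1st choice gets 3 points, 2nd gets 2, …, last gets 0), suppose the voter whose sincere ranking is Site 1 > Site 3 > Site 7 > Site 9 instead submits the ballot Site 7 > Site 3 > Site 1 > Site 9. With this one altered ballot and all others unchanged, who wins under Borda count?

Borda totals with the altered ballot: Site 7 10, Site 9 8, Site 3 5, Site 1 7.
The switch changes the winner from Site 1 to Site 7.

Site 7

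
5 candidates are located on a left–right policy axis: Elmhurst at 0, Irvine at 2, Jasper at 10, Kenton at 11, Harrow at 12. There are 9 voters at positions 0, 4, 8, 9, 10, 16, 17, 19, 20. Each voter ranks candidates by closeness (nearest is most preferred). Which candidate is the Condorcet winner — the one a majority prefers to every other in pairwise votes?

Jasper

With single-peaked preferences on a line, the Condorcet winner is the candidate closest to the median voter.
The median voter (position 10) is closest to Jasper at 10.
Check: Jasper vs Harrow — voters closer to Jasper: 5 of 9.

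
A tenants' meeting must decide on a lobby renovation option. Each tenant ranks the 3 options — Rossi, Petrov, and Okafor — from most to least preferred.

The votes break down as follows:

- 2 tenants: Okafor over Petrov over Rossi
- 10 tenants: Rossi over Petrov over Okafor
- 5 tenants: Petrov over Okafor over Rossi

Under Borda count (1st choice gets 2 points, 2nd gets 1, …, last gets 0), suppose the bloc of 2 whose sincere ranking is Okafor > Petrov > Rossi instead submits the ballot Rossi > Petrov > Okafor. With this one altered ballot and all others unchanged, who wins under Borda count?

Borda totals with the altered ballot: Rossi 24, Petrov 22, Okafor 5.
The switch changes the winner from Petrov to Rossi.

Rossi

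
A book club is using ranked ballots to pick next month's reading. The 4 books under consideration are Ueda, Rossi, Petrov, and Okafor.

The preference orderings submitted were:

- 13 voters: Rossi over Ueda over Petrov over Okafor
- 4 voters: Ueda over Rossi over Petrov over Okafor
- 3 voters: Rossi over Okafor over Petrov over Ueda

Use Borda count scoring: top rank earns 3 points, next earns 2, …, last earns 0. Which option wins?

Rossi

Borda scores:
  Ueda: 13·2 + 4·3 + 3·0 = 38
  Rossi: 13·3 + 4·2 + 3·3 = 56
  Petrov: 13·1 + 4·1 + 3·1 = 20
  Okafor: 13·0 + 4·0 + 3·2 = 6
Rossi has the highest total.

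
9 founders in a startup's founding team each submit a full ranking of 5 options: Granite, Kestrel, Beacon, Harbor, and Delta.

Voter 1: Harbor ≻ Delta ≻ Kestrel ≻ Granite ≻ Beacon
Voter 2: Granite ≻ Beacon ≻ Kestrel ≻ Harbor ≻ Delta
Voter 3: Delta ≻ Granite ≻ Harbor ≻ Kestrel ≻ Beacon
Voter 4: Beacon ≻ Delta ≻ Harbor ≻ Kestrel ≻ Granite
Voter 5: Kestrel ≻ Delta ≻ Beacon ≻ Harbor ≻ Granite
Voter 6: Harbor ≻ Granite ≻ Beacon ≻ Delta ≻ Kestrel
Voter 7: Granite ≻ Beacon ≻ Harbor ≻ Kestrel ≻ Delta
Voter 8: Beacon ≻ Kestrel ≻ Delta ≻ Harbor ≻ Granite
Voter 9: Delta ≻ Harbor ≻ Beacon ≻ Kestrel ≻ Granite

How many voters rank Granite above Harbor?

Ballots ranking Granite above Harbor: 3.
Ballots ranking Harbor above Granite: 6.
So 3 of 9 voters prefer Granite to Harbor.

3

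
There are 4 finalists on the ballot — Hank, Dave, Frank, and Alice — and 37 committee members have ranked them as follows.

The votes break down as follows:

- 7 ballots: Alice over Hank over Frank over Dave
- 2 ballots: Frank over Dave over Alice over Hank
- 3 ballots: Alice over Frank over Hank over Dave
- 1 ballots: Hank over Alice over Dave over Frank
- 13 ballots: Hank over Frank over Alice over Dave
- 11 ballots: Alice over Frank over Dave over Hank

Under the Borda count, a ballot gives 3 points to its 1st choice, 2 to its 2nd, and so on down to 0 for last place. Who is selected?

Borda scores:
  Hank: 7·2 + 2·0 + 3·1 + 3 + 13·3 + 11·0 = 59
  Dave: 7·0 + 2·2 + 3·0 + 1 + 13·0 + 11·1 = 16
  Frank: 7·1 + 2·3 + 3·2 + 0 + 13·2 + 11·2 = 67
  Alice: 7·3 + 2·1 + 3·3 + 2 + 13·1 + 11·3 = 80
Alice has the highest total.

Alice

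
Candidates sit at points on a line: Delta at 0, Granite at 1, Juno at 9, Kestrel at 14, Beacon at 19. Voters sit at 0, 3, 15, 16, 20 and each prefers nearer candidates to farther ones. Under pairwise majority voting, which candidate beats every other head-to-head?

With single-peaked preferences on a line, the Condorcet winner is the candidate closest to the median voter.
The median voter (position 15) is closest to Kestrel at 14.
Check: Kestrel vs Granite — voters closer to Kestrel: 3 of 5.

Kestrel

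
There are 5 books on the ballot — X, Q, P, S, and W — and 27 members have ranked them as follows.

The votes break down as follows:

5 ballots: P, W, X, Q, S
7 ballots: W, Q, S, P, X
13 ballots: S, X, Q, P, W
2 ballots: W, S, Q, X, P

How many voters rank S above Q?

15

Ballots ranking S above Q: 13+2 = 15.
Ballots ranking Q above S: 5+7 = 12.
So 15 of 27 voters prefer S to Q.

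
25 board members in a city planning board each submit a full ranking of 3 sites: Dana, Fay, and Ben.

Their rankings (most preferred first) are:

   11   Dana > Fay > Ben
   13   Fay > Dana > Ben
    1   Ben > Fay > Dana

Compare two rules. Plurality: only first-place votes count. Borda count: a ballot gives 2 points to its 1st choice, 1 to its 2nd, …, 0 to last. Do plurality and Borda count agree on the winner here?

Plurality first-place counts: Dana 11, Fay 13, Ben 1 → Fay.
Borda totals: Dana 35, Fay 38, Ben 2 → Fay.
The two rules agree on Fay.

Yes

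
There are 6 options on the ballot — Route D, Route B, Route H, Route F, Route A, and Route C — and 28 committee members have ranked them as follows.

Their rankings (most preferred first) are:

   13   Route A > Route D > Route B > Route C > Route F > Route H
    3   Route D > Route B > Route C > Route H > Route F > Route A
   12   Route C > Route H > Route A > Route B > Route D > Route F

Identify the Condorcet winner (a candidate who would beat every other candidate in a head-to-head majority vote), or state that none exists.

Head-to-head results (28 voters total):
Route D vs Route B: Route D wins 16–12.
Route D vs Route H: Route D wins 16–12.
Route D vs Route F: Route D wins 28–0.
Route D vs Route A: Route A wins 25–3.
Route D vs Route C: Route D wins 16–12.
Route B vs Route H: Route B wins 16–12.
Route B vs Route F: Route B wins 28–0.
Route B vs Route A: Route A wins 25–3.
Route B vs Route C: Route B wins 16–12.
Route H vs Route F: Route H wins 15–13.
Route H vs Route A: Route H wins 15–13.
Route H vs Route C: Route C wins 28–0.
Route F vs Route A: Route A wins 25–3.
Route F vs Route C: Route C wins 28–0.
Route A vs Route C: Route C wins 15–13.
No candidate beats all others: Route D beats Route H beats Route A beats Route D, a majority cycle.

There is no Condorcet winner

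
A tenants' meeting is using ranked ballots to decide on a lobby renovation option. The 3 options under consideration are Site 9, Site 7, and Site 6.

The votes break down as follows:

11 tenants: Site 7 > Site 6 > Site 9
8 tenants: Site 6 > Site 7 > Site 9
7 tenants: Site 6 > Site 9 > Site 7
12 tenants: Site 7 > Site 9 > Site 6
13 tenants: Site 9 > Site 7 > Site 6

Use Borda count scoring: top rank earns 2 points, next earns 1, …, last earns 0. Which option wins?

Site 7

Borda scores:
  Site 9: 11·0 + 8·0 + 7·1 + 12·1 + 13·2 = 45
  Site 7: 11·2 + 8·1 + 7·0 + 12·2 + 13·1 = 67
  Site 6: 11·1 + 8·2 + 7·2 + 12·0 + 13·0 = 41
Site 7 has the highest total.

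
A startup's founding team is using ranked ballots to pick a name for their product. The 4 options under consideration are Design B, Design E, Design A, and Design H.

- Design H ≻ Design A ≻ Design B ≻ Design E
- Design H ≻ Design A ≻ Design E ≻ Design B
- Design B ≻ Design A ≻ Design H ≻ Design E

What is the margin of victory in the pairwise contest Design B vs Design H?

1

Ballots ranking Design B above Design H: 1.
Ballots ranking Design H above Design B: 2.
Design H wins 2–1, a margin of 1.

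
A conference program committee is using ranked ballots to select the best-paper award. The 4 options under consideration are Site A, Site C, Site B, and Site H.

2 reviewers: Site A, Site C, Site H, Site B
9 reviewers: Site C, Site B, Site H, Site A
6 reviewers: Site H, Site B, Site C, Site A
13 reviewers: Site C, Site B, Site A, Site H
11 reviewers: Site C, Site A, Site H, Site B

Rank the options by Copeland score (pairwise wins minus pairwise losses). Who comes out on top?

Pairwise results:
  Site A vs Site C: Site C wins 39–2.
  Site A vs Site B: Site B wins 28–13.
  Site A vs Site H: Site A wins 26–15.
  Site C vs Site B: Site C wins 35–6.
  Site C vs Site H: Site C wins 35–6.
  Site B vs Site H: Site B wins 22–19.
Copeland scores (wins − losses):
  Site A: 1 − 2 = -1
  Site C: 3 − 0 = 3
  Site B: 2 − 1 = 1
  Site H: 0 − 3 = -3
Site C has the best Copeland score.

Site C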